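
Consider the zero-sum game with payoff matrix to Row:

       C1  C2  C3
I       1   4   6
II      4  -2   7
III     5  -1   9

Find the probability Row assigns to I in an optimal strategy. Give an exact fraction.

Row minima: I → 1, II → -2, III → -1; maximin = 1.
Column maxima: C1 → 5, C2 → 4, C3 → 9; minimax = 4.
1 ≠ 4, so there is no saddle point; optimal play is mixed.
II is strictly dominated by III, so Row never plays it.
C3 is strictly dominated by C1 (it gives Row strictly more in every row), so Column never plays it.
On the remaining 2×2 (I, III vs C1, C2):
Let Row play I with probability p. Expected payoff against C1: 1p + 5(1−p) = −4p + 5; against C2: 4p + (-1)(1−p) = 5p − 1.
Setting these equal: −4p + 5 = 5p − 1 ⇒ −9p = -6 ⇒ p = 2/3, and the value is (-4)·(2/3) + 5 = 7/3.
For Column: with q = P(C1), equating I's and III's payoffs gives −3q + 4 = 6q − 1 ⇒ q = 5/9.

2/3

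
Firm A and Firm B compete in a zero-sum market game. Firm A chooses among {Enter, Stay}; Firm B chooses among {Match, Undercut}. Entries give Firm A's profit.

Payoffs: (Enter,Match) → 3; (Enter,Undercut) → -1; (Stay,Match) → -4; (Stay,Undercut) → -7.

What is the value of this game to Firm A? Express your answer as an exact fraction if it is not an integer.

Row minima: Enter → -1, Stay → -7; maximin = -1.
Column maxima: Match → 3, Undercut → -1; minimax = -1.
Since maximin = minimax = -1, there is a saddle point and the value is -1.

-1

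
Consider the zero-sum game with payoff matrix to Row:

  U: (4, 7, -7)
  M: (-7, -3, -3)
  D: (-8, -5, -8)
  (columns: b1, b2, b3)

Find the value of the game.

Row minima: U → -7, M → -7, D → -8; maximin = -7.
Column maxima: b1 → 4, b2 → 7, b3 → -3; minimax = -3.
-7 ≠ -3, so there is no saddle point; optimal play is mixed.
D is strictly dominated by U, so Row never plays it.
b2 is strictly dominated by b1 (it gives Row strictly more in every row), so Column never plays it.
On the remaining 2×2 (U, M vs b1, b3):
Let Row play U with probability p. Expected payoff against b1: 4p + (-7)(1−p) = 11p − 7; against b3: (-7)p + (-3)(1−p) = −4p − 3.
Setting these equal: 11p − 7 = −4p − 3 ⇒ 15p = 4 ⇒ p = 4/15, and the value is (11)·(4/15) − 7 = -61/15.
For Column: with q = P(b1), equating U's and M's payoffs gives 11q − 7 = −4q − 3 ⇒ q = 4/15.

-61/15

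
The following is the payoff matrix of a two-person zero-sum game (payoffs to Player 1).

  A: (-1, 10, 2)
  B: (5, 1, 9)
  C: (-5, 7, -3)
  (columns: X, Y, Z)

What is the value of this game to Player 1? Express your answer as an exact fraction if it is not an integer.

17/5

Row minima: A → -1, B → 1, C → -5; maximin = 1.
Column maxima: X → 5, Y → 10, Z → 9; minimax = 5.
1 ≠ 5, so there is no saddle point; optimal play is mixed.
C is strictly dominated by A, so Player 1 never plays it.
Z is strictly dominated by X (it gives Player 1 strictly more in every row), so Player 2 never plays it.
On the remaining 2×2 (A, B vs X, Y):
Let Player 1 play A with probability p. Expected payoff against X: (-1)p + 5(1−p) = −6p + 5; against Y: 10p + 1(1−p) = 9p + 1.
Setting these equal: −6p + 5 = 9p + 1 ⇒ −15p = -4 ⇒ p = 4/15, and the value is (-6)·(4/15) + 5 = 17/5.
For Player 2: with q = P(X), equating A's and B's payoffs gives −11q + 10 = 4q + 1 ⇒ q = 3/5.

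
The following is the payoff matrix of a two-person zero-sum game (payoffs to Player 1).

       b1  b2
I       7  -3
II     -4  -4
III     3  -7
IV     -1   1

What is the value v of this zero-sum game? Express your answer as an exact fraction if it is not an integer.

Row minima: I → -3, II → -4, III → -7, IV → -1; maximin = -1.
Column maxima: b1 → 7, b2 → 1; minimax = 1.
-1 ≠ 1, so there is no saddle point; optimal play is mixed.
II is strictly dominated by I, so Player 1 never plays it.
III is strictly dominated by I, so Player 1 never plays it.
On the remaining 2×2 (I, IV vs b1, b2):
Let Player 1 play I with probability p. Expected payoff against b1: 7p + (-1)(1−p) = 8p − 1; against b2: (-3)p + 1(1−p) = −4p + 1.
Setting these equal: 8p − 1 = −4p + 1 ⇒ 12p = 2 ⇒ p = 1/6, and the value is (8)·(1/6) − 1 = 1/3.
For Player 2: with q = P(b1), equating I's and IV's payoffs gives 10q − 3 = −2q + 1 ⇒ q = 1/3.

1/3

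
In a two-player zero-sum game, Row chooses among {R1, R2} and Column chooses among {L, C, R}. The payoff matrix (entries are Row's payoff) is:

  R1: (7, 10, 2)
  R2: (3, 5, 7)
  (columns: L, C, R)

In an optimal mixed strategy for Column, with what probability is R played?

Row minima: R1 → 2, R2 → 3; maximin = 3.
Column maxima: L → 7, C → 10, R → 7; minimax = 7.
3 ≠ 7, so there is no saddle point; optimal play is mixed.
C is strictly dominated by L (it gives Row strictly more in every row), so Column never plays it.
On the remaining 2×2 (R1, R2 vs L, R):
Let Row play R1 with probability p. Expected payoff against L: 7p + 3(1−p) = 4p + 3; against R: 2p + 7(1−p) = −5p + 7.
Setting these equal: 4p + 3 = −5p + 7 ⇒ 9p = 4 ⇒ p = 4/9, and the value is (4)·(4/9) + 3 = 43/9.
For Column: with q = P(L), equating R1's and R2's payoffs gives 5q + 2 = −4q + 7 ⇒ q = 5/9.

4/9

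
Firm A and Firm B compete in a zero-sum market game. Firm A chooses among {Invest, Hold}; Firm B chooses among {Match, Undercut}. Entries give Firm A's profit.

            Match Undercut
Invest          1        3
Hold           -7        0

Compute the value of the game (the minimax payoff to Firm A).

Row minima: Invest → 1, Hold → -7; maximin = 1.
Column maxima: Match → 1, Undercut → 3; minimax = 1.
Since maximin = minimax = 1, there is a saddle point and the value is 1.

1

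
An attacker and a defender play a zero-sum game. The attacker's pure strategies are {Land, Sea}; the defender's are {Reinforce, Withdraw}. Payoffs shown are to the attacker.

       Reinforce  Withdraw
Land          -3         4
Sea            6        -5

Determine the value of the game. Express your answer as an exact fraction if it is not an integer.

Row minima: Land → -3, Sea → -5; maximin = -3.
Column maxima: Reinforce → 6, Withdraw → 4; minimax = 4.
-3 ≠ 4, so there is no saddle point; optimal play is mixed.
Let the attacker play Land with probability p. Expected payoff against Reinforce: (-3)p + 6(1−p) = −9p + 6; against Withdraw: 4p + (-5)(1−p) = 9p − 5.
Setting these equal: −9p + 6 = 9p − 5 ⇒ −18p = -11 ⇒ p = 11/18, and the value is (-9)·(11/18) + 6 = 1/2.
For the defender: with q = P(Reinforce), equating Land's and Sea's payoffs gives −7q + 4 = 11q − 5 ⇒ q = 1/2.

1/2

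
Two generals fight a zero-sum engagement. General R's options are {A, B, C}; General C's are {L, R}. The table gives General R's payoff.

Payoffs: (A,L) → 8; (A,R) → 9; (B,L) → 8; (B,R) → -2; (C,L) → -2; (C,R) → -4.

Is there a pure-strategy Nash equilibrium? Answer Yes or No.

Row minima: A → 8, B → -2, C → -4; maximin = 8.
Column maxima: L → 8, R → 9; minimax = 8.
maximin = minimax = 8, so a saddle point exists.

Yes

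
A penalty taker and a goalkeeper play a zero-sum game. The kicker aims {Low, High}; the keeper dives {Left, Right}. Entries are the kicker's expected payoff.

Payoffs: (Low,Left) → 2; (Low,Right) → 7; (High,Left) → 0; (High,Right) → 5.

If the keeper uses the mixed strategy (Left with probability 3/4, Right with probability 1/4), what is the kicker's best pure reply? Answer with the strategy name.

Low

Expected payoff of Low: (3/4)·2 + (1/4)·7 = 13/4.
Expected payoff of High: (3/4)·0 + (1/4)·5 = 5/4.
The largest is 13/4, so the kicker's best response is Low.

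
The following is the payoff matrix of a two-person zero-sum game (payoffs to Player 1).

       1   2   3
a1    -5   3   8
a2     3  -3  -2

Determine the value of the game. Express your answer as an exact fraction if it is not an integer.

Row minima: a1 → -5, a2 → -3; maximin = -3.
Column maxima: 1 → 3, 2 → 3, 3 → 8; minimax = 3.
-3 ≠ 3, so there is no saddle point; optimal play is mixed.
3 is strictly dominated by 2 (it gives Player 1 strictly more in every row), so Player 2 never plays it.
On the remaining 2×2 (a1, a2 vs 1, 2):
Let Player 1 play a1 with probability p. Expected payoff against 1: (-5)p + 3(1−p) = −8p + 3; against 2: 3p + (-3)(1−p) = 6p − 3.
Setting these equal: −8p + 3 = 6p − 3 ⇒ −14p = -6 ⇒ p = 3/7, and the value is (-8)·(3/7) + 3 = -3/7.
For Player 2: with q = P(1), equating a1's and a2's payoffs gives −8q + 3 = 6q − 3 ⇒ q = 3/7.

-3/7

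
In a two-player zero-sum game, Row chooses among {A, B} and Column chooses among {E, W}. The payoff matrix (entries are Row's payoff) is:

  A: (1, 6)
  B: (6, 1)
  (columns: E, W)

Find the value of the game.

7/2

Row minima: A → 1, B → 1; maximin = 1.
Column maxima: E → 6, W → 6; minimax = 6.
1 ≠ 6, so there is no saddle point; optimal play is mixed.
Let Row play A with probability p. Expected payoff against E: 1p + 6(1−p) = −5p + 6; against W: 6p + 1(1−p) = 5p + 1.
Setting these equal: −5p + 6 = 5p + 1 ⇒ −10p = -5 ⇒ p = 1/2, and the value is (-5)·(1/2) + 6 = 7/2.
For Column: with q = P(E), equating A's and B's payoffs gives −5q + 6 = 5q + 1 ⇒ q = 1/2.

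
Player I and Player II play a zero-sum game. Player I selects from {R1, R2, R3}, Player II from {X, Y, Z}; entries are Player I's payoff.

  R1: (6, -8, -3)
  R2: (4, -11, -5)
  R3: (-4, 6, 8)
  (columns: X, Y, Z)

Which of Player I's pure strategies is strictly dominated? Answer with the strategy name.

R2

R1 gives a strictly higher payoff than R2 against every column: 6 > 4, -8 > -11, -3 > -5.
So R2 is strictly dominated and Player I never plays it.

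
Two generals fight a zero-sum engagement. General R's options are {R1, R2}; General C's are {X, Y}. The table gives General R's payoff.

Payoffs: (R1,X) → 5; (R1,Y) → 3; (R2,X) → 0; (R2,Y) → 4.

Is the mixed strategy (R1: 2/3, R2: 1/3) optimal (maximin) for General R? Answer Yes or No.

Yes

Against X this mix gives (2/3)·5 + (1/3)·0 = 10/3.
Against Y this mix gives (2/3)·3 + (1/3)·4 = 10/3.
All of General C's active replies (X, Y) yield 10/3, and no column does worse for General R. The mix makes General C indifferent and guarantees 10/3, so it is optimal.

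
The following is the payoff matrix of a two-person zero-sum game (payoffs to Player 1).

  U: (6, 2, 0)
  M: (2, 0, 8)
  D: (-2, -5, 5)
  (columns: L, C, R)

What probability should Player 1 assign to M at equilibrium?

Row minima: U → 0, M → 0, D → -5; maximin = 0.
Column maxima: L → 6, C → 2, R → 8; minimax = 2.
0 ≠ 2, so there is no saddle point; optimal play is mixed.
D is strictly dominated by M, so Player 1 never plays it.
L is strictly dominated by C (it gives Player 1 strictly more in every row), so Player 2 never plays it.
On the remaining 2×2 (U, M vs C, R):
Let Player 1 play U with probability p. Expected payoff against C: 2p + 0(1−p) = 2p; against R: 0p + 8(1−p) = −8p + 8.
Setting these equal: 2p = −8p + 8 ⇒ 10p = 8 ⇒ p = 4/5, and the value is (2)·(4/5) = 8/5.
For Player 2: with q = P(C), equating U's and M's payoffs gives 2q = −8q + 8 ⇒ q = 4/5.

1/5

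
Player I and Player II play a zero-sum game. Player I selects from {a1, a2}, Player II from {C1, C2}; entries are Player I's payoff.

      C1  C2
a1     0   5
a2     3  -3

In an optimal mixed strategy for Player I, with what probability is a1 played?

6/11

Row minima: a1 → 0, a2 → -3; maximin = 0.
Column maxima: C1 → 3, C2 → 5; minimax = 3.
0 ≠ 3, so there is no saddle point; optimal play is mixed.
Let Player I play a1 with probability p. Expected payoff against C1: 0p + 3(1−p) = −3p + 3; against C2: 5p + (-3)(1−p) = 8p − 3.
Setting these equal: −3p + 3 = 8p − 3 ⇒ −11p = -6 ⇒ p = 6/11, and the value is (-3)·(6/11) + 3 = 15/11.
For Player II: with q = P(C1), equating a1's and a2's payoffs gives −5q + 5 = 6q − 3 ⇒ q = 8/11.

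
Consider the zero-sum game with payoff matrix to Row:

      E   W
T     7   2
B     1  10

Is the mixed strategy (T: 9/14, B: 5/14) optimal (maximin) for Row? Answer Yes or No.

Yes

Against E this mix gives (9/14)·7 + (5/14)·1 = 34/7.
Against W this mix gives (9/14)·2 + (5/14)·10 = 34/7.
All of Column's active replies (E, W) yield 34/7, and no column does worse for Row. The mix makes Column indifferent and guarantees 34/7, so it is optimal.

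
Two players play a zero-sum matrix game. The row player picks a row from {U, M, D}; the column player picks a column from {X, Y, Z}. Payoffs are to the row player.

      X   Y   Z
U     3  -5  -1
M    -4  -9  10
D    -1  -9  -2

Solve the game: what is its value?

Row minima: U → -5, M → -9, D → -9; maximin = -5.
Column maxima: X → 3, Y → -5, Z → 10; minimax = -5.
Since maximin = minimax = -5, there is a saddle point and the value is -5.

-5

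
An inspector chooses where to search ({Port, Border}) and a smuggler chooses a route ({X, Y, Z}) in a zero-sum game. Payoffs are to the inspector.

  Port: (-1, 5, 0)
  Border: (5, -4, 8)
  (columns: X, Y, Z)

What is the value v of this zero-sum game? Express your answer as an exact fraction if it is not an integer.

7/5

Row minima: Port → -1, Border → -4; maximin = -1.
Column maxima: X → 5, Y → 5, Z → 8; minimax = 5.
-1 ≠ 5, so there is no saddle point; optimal play is mixed.
Z is strictly dominated by X (it gives the inspector strictly more in every row), so the smuggler never plays it.
On the remaining 2×2 (Port, Border vs X, Y):
Let the inspector play Port with probability p. Expected payoff against X: (-1)p + 5(1−p) = −6p + 5; against Y: 5p + (-4)(1−p) = 9p − 4.
Setting these equal: −6p + 5 = 9p − 4 ⇒ −15p = -9 ⇒ p = 3/5, and the value is (-6)·(3/5) + 5 = 7/5.
For the smuggler: with q = P(X), equating Port's and Border's payoffs gives −6q + 5 = 9q − 4 ⇒ q = 3/5.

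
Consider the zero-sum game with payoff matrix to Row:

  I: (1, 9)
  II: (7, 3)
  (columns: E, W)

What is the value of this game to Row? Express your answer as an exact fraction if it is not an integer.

Row minima: I → 1, II → 3; maximin = 3.
Column maxima: E → 7, W → 9; minimax = 7.
3 ≠ 7, so there is no saddle point; optimal play is mixed.
Let Row play I with probability p. Expected payoff against E: 1p + 7(1−p) = −6p + 7; against W: 9p + 3(1−p) = 6p + 3.
Setting these equal: −6p + 7 = 6p + 3 ⇒ −12p = -4 ⇒ p = 1/3, and the value is (-6)·(1/3) + 7 = 5.
For Column: with q = P(E), equating I's and II's payoffs gives −8q + 9 = 4q + 3 ⇒ q = 1/2.

5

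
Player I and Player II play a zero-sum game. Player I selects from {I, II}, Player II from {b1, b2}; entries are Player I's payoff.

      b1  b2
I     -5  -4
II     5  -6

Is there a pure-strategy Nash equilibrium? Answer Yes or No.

Row minima: I → -5, II → -6; maximin = -5.
Column maxima: b1 → 5, b2 → -4; minimax = -4.
-5 ≠ -4, so no pure-strategy equilibrium exists.

No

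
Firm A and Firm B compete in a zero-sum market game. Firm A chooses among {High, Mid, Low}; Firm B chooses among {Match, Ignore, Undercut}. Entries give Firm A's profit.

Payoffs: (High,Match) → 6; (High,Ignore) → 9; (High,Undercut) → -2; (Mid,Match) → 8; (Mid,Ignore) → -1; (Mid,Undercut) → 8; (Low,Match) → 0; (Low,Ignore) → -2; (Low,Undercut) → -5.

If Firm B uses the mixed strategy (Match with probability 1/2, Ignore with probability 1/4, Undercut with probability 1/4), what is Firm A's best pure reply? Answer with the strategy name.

Expected payoff of High: (1/2)·6 + (1/4)·9 + (1/4)·(-2) = 19/4.
Expected payoff of Mid: (1/2)·8 + (1/4)·(-1) + (1/4)·8 = 23/4.
Expected payoff of Low: (1/2)·0 + (1/4)·(-2) + (1/4)·(-5) = -7/4.
The largest is 23/4, so Firm A's best response is Mid.

Mid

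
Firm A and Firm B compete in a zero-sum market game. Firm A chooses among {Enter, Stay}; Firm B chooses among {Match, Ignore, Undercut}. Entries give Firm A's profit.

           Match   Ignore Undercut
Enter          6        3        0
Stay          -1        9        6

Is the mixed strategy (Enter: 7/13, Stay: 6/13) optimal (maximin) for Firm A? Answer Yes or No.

Against Match this mix gives (7/13)·6 + (6/13)·(-1) = 36/13.
Against Ignore this mix gives (7/13)·3 + (6/13)·9 = 75/13.
Against Undercut this mix gives (7/13)·0 + (6/13)·6 = 36/13.
All of Firm B's active replies (Match, Undercut) yield 36/13, and no column does worse for Firm A. The mix makes Firm B indifferent and guarantees 36/13, so it is optimal.

Yes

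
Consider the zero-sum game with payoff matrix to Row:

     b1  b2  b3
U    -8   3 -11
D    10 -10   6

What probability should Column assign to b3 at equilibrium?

13/30

Row minima: U → -11, D → -10; maximin = -10.
Column maxima: b1 → 10, b2 → 3, b3 → 6; minimax = 3.
-10 ≠ 3, so there is no saddle point; optimal play is mixed.
b1 is strictly dominated by b3 (it gives Row strictly more in every row), so Column never plays it.
On the remaining 2×2 (U, D vs b2, b3):
Let Row play U with probability p. Expected payoff against b2: 3p + (-10)(1−p) = 13p − 10; against b3: (-11)p + 6(1−p) = −17p + 6.
Setting these equal: 13p − 10 = −17p + 6 ⇒ 30p = 16 ⇒ p = 8/15, and the value is (13)·(8/15) − 10 = -46/15.
For Column: with q = P(b2), equating U's and D's payoffs gives 14q − 11 = −16q + 6 ⇒ q = 17/30.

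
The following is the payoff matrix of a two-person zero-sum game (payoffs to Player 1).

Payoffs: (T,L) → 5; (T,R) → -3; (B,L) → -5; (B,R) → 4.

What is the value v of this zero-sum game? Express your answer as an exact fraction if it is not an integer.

Row minima: T → -3, B → -5; maximin = -3.
Column maxima: L → 5, R → 4; minimax = 4.
-3 ≠ 4, so there is no saddle point; optimal play is mixed.
Let Player 1 play T with probability p. Expected payoff against L: 5p + (-5)(1−p) = 10p − 5; against R: (-3)p + 4(1−p) = −7p + 4.
Setting these equal: 10p − 5 = −7p + 4 ⇒ 17p = 9 ⇒ p = 9/17, and the value is (10)·(9/17) − 5 = 5/17.
For Player 2: with q = P(L), equating T's and B's payoffs gives 8q − 3 = −9q + 4 ⇒ q = 7/17.

5/17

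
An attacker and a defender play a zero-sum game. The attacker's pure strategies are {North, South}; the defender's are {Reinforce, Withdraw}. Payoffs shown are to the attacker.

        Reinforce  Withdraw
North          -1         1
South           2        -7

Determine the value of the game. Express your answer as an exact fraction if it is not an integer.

-5/11

Row minima: North → -1, South → -7; maximin = -1.
Column maxima: Reinforce → 2, Withdraw → 1; minimax = 1.
-1 ≠ 1, so there is no saddle point; optimal play is mixed.
Let the attacker play North with probability p. Expected payoff against Reinforce: (-1)p + 2(1−p) = −3p + 2; against Withdraw: 1p + (-7)(1−p) = 8p − 7.
Setting these equal: −3p + 2 = 8p − 7 ⇒ −11p = -9 ⇒ p = 9/11, and the value is (-3)·(9/11) + 2 = -5/11.
For the defender: with q = P(Reinforce), equating North's and South's payoffs gives −2q + 1 = 9q − 7 ⇒ q = 8/11.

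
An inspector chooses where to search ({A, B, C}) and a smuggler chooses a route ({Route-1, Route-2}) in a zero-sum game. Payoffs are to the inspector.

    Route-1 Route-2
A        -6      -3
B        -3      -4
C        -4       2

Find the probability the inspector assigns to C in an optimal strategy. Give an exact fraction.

1/7

Row minima: A → -6, B → -4, C → -4; maximin = -4.
Column maxima: Route-1 → -3, Route-2 → 2; minimax = -3.
-4 ≠ -3, so there is no saddle point; optimal play is mixed.
A is strictly dominated by C, so the inspector never plays it.
On the remaining 2×2 (B, C vs Route-1, Route-2):
Let the inspector play B with probability p. Expected payoff against Route-1: (-3)p + (-4)(1−p) = p − 4; against Route-2: (-4)p + 2(1−p) = −6p + 2.
Setting these equal: p − 4 = −6p + 2 ⇒ 7p = 6 ⇒ p = 6/7, and the value is (1)·(6/7) − 4 = -22/7.
For the smuggler: with q = P(Route-1), equating B's and C's payoffs gives q − 4 = −6q + 2 ⇒ q = 6/7.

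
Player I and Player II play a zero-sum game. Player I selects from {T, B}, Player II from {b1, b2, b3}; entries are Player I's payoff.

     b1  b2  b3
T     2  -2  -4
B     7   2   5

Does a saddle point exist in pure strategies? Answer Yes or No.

Row minima: T → -4, B → 2; maximin = 2.
Column maxima: b1 → 7, b2 → 2, b3 → 5; minimax = 2.
maximin = minimax = 2, so a saddle point exists.

Yes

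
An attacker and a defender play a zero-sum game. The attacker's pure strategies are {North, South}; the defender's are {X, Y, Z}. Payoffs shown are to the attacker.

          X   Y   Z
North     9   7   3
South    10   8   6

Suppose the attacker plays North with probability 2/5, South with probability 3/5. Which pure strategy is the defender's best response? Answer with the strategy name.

If the defender plays X, the attacker's expected payoff is (2/5)·9 + (3/5)·10 = 48/5.
If the defender plays Y, the attacker's expected payoff is (2/5)·7 + (3/5)·8 = 38/5.
If the defender plays Z, the attacker's expected payoff is (2/5)·3 + (3/5)·6 = 24/5.
The defender minimizes the attacker's payoff; the smallest is 24/5, so the best response is Z.

Z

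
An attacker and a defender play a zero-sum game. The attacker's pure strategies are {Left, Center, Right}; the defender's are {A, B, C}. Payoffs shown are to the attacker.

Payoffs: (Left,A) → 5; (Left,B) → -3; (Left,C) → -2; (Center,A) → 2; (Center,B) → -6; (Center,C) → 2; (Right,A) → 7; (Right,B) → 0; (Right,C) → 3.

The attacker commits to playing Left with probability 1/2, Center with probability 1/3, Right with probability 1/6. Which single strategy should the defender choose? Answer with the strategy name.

If the defender plays A, the attacker's expected payoff is (1/2)·5 + (1/3)·2 + (1/6)·7 = 13/3.
If the defender plays B, the attacker's expected payoff is (1/2)·(-3) + (1/3)·(-6) + (1/6)·0 = -7/2.
If the defender plays C, the attacker's expected payoff is (1/2)·(-2) + (1/3)·2 + (1/6)·3 = 1/6.
The defender minimizes the attacker's payoff; the smallest is -7/2, so the best response is B.

B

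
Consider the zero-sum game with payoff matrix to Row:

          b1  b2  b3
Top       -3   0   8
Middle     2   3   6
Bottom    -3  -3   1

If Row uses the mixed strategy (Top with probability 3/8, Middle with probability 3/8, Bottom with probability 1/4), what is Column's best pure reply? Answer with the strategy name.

b1

If Column plays b1, Row's expected payoff is (3/8)·(-3) + (3/8)·2 + (1/4)·(-3) = -9/8.
If Column plays b2, Row's expected payoff is (3/8)·0 + (3/8)·3 + (1/4)·(-3) = 3/8.
If Column plays b3, Row's expected payoff is (3/8)·8 + (3/8)·6 + (1/4)·1 = 11/2.
Column minimizes Row's payoff; the smallest is -9/8, so the best response is b1.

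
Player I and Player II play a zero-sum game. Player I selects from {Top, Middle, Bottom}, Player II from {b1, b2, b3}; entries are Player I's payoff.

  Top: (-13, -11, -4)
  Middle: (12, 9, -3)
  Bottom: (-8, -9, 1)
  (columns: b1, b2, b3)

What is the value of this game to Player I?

-9/11

Row minima: Top → -13, Middle → -3, Bottom → -9; maximin = -3.
Column maxima: b1 → 12, b2 → 9, b3 → 1; minimax = 1.
-3 ≠ 1, so there is no saddle point; optimal play is mixed.
Top is strictly dominated by Middle, so Player I never plays it.
With Top eliminated, b1 is strictly dominated by b2 (it gives Player I strictly more in every remaining row), so Player II never plays it.
On the remaining 2×2 (Middle, Bottom vs b2, b3):
Let Player I play Middle with probability p. Expected payoff against b2: 9p + (-9)(1−p) = 18p − 9; against b3: (-3)p + 1(1−p) = −4p + 1.
Setting these equal: 18p − 9 = −4p + 1 ⇒ 22p = 10 ⇒ p = 5/11, and the value is (18)·(5/11) − 9 = -9/11.
For Player II: with q = P(b2), equating Middle's and Bottom's payoffs gives 12q − 3 = −10q + 1 ⇒ q = 2/11.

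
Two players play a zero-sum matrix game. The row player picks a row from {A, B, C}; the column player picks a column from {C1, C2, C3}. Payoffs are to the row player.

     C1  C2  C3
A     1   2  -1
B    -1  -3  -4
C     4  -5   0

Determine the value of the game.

-5/8

Row minima: A → -1, B → -4, C → -5; maximin = -1.
Column maxima: C1 → 4, C2 → 2, C3 → 0; minimax = 0.
-1 ≠ 0, so there is no saddle point; optimal play is mixed.
B is strictly dominated by A, so the row player never plays it.
C1 is strictly dominated by C3 (it gives the row player strictly more in every row), so the column player never plays it.
On the remaining 2×2 (A, C vs C2, C3):
Let the row player play A with probability p. Expected payoff against C2: 2p + (-5)(1−p) = 7p − 5; against C3: (-1)p + 0(1−p) = −p.
Setting these equal: 7p − 5 = −p ⇒ 8p = 5 ⇒ p = 5/8, and the value is (7)·(5/8) − 5 = -5/8.
For the column player: with q = P(C2), equating A's and C's payoffs gives 3q − 1 = −5q ⇒ q = 1/8.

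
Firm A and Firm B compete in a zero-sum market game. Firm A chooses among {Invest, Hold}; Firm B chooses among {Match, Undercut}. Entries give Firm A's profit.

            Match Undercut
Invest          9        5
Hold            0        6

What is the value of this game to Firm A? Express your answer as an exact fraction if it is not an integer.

Row minima: Invest → 5, Hold → 0; maximin = 5.
Column maxima: Match → 9, Undercut → 6; minimax = 6.
5 ≠ 6, so there is no saddle point; optimal play is mixed.
Let Firm A play Invest with probability p. Expected payoff against Match: 9p + 0(1−p) = 9p; against Undercut: 5p + 6(1−p) = −p + 6.
Setting these equal: 9p = −p + 6 ⇒ 10p = 6 ⇒ p = 3/5, and the value is (9)·(3/5) = 27/5.
For Firm B: with q = P(Match), equating Invest's and Hold's payoffs gives 4q + 5 = −6q + 6 ⇒ q = 1/10.

27/5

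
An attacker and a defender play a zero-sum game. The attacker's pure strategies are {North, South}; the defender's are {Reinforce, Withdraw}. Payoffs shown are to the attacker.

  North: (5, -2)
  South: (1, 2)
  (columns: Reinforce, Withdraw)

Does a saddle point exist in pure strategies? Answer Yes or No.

No

Row minima: North → -2, South → 1; maximin = 1.
Column maxima: Reinforce → 5, Withdraw → 2; minimax = 2.
1 ≠ 2, so no pure-strategy equilibrium exists.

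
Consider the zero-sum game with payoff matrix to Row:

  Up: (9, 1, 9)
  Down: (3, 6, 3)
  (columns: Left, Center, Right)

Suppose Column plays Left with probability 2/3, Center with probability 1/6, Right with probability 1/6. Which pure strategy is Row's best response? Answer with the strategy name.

Up

Expected payoff of Up: (2/3)·9 + (1/6)·1 + (1/6)·9 = 23/3.
Expected payoff of Down: (2/3)·3 + (1/6)·6 + (1/6)·3 = 7/2.
The largest is 23/3, so Row's best response is Up.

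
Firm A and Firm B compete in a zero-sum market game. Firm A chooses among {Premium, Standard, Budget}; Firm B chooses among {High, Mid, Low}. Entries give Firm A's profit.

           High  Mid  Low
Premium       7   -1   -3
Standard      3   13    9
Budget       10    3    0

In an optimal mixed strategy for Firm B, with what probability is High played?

9/16

Row minima: Premium → -3, Standard → 3, Budget → 0; maximin = 3.
Column maxima: High → 10, Mid → 13, Low → 9; minimax = 9.
3 ≠ 9, so there is no saddle point; optimal play is mixed.
Premium is strictly dominated by Budget, so Firm A never plays it.
Mid is strictly dominated by Low (it gives Firm A strictly more in every row), so Firm B never plays it.
On the remaining 2×2 (Standard, Budget vs High, Low):
Let Firm A play Standard with probability p. Expected payoff against High: 3p + 10(1−p) = −7p + 10; against Low: 9p + 0(1−p) = 9p.
Setting these equal: −7p + 10 = 9p ⇒ −16p = -10 ⇒ p = 5/8, and the value is (-7)·(5/8) + 10 = 45/8.
For Firm B: with q = P(High), equating Standard's and Budget's payoffs gives −6q + 9 = 10q ⇒ q = 9/16.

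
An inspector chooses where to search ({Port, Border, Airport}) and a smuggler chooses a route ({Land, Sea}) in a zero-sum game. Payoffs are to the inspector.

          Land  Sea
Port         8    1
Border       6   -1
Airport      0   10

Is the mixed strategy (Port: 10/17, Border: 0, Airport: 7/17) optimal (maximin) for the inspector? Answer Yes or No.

Yes

Against Land this mix gives (10/17)·8 + (7/17)·0 = 80/17.
Against Sea this mix gives (10/17)·1 + (7/17)·10 = 80/17.
All of the smuggler's active replies (Land, Sea) yield 80/17, and no column does worse for the inspector. The mix makes the smuggler indifferent and guarantees 80/17, so it is optimal.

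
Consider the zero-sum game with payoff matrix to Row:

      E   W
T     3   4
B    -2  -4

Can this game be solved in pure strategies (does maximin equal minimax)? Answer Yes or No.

Row minima: T → 3, B → -4; maximin = 3.
Column maxima: E → 3, W → 4; minimax = 3.
maximin = minimax = 3, so a saddle point exists.

Yes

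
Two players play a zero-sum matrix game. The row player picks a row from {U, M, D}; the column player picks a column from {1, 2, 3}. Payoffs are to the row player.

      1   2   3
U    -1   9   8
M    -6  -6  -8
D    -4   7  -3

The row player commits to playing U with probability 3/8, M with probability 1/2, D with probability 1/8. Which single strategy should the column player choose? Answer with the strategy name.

1

If the column player plays 1, the row player's expected payoff is (3/8)·(-1) + (1/2)·(-6) + (1/8)·(-4) = -31/8.
If the column player plays 2, the row player's expected payoff is (3/8)·9 + (1/2)·(-6) + (1/8)·7 = 5/4.
If the column player plays 3, the row player's expected payoff is (3/8)·8 + (1/2)·(-8) + (1/8)·(-3) = -11/8.
The column player minimizes the row player's payoff; the smallest is -31/8, so the best response is 1.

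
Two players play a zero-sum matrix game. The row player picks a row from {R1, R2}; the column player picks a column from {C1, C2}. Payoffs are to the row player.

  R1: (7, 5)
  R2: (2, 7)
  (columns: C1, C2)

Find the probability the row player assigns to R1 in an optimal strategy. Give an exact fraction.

Row minima: R1 → 5, R2 → 2; maximin = 5.
Column maxima: C1 → 7, C2 → 7; minimax = 7.
5 ≠ 7, so there is no saddle point; optimal play is mixed.
Let the row player play R1 with probability p. Expected payoff against C1: 7p + 2(1−p) = 5p + 2; against C2: 5p + 7(1−p) = −2p + 7.
Setting these equal: 5p + 2 = −2p + 7 ⇒ 7p = 5 ⇒ p = 5/7, and the value is (5)·(5/7) + 2 = 39/7.
For the column player: with q = P(C1), equating R1's and R2's payoffs gives 2q + 5 = −5q + 7 ⇒ q = 2/7.

5/7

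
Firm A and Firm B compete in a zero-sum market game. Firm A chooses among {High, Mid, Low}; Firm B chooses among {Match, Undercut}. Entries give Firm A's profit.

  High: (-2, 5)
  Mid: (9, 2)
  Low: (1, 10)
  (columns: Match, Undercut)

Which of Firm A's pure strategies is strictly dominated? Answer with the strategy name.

High

Low gives a strictly higher payoff than High against every column: 1 > -2, 10 > 5.
So High is strictly dominated and Firm A never plays it.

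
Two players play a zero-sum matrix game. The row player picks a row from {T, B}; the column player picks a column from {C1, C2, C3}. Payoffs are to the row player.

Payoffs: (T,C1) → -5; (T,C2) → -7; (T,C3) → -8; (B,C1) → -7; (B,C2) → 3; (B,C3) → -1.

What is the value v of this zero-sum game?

Row minima: T → -8, B → -7; maximin = -7.
Column maxima: C1 → -5, C2 → 3, C3 → -1; minimax = -5.
-7 ≠ -5, so there is no saddle point; optimal play is mixed.
C2 is strictly dominated by C3 (it gives the row player strictly more in every row), so the column player never plays it.
On the remaining 2×2 (T, B vs C1, C3):
Let the row player play T with probability p. Expected payoff against C1: (-5)p + (-7)(1−p) = 2p − 7; against C3: (-8)p + (-1)(1−p) = −7p − 1.
Setting these equal: 2p − 7 = −7p − 1 ⇒ 9p = 6 ⇒ p = 2/3, and the value is (2)·(2/3) − 7 = -17/3.
For the column player: with q = P(C1), equating T's and B's payoffs gives 3q − 8 = −6q − 1 ⇒ q = 7/9.

-17/3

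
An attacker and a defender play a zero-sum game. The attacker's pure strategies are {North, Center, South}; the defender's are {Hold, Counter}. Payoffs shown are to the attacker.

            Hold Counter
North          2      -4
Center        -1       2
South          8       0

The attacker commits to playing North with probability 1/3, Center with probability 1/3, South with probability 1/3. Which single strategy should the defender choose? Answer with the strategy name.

If the defender plays Hold, the attacker's expected payoff is (1/3)·2 + (1/3)·(-1) + (1/3)·8 = 3.
If the defender plays Counter, the attacker's expected payoff is (1/3)·(-4) + (1/3)·2 + (1/3)·0 = -2/3.
The defender minimizes the attacker's payoff; the smallest is -2/3, so the best response is Counter.

Counter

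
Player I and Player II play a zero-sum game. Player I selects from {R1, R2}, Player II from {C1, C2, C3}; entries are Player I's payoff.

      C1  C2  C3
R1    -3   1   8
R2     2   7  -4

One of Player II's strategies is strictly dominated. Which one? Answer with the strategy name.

C1 holds Player I's payoff strictly below C2 in every row: -3 < 1, 2 < 7.
So C2 is strictly dominated for Player II.

C2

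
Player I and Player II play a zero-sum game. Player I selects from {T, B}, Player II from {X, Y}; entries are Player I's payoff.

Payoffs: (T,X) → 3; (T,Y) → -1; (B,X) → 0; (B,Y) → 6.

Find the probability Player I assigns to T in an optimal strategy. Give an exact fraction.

Row minima: T → -1, B → 0; maximin = 0.
Column maxima: X → 3, Y → 6; minimax = 3.
0 ≠ 3, so there is no saddle point; optimal play is mixed.
Let Player I play T with probability p. Expected payoff against X: 3p + 0(1−p) = 3p; against Y: (-1)p + 6(1−p) = −7p + 6.
Setting these equal: 3p = −7p + 6 ⇒ 10p = 6 ⇒ p = 3/5, and the value is (3)·(3/5) = 9/5.
For Player II: with q = P(X), equating T's and B's payoffs gives 4q − 1 = −6q + 6 ⇒ q = 7/10.

3/5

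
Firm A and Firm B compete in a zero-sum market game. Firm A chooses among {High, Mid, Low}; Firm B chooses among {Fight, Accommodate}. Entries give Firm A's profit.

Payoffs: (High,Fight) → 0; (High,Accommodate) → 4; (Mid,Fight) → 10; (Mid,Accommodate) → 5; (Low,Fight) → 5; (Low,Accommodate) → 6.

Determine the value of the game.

35/6

Row minima: High → 0, Mid → 5, Low → 5; maximin = 5.
Column maxima: Fight → 10, Accommodate → 6; minimax = 6.
5 ≠ 6, so there is no saddle point; optimal play is mixed.
High is strictly dominated by Mid, so Firm A never plays it.
On the remaining 2×2 (Mid, Low vs Fight, Accommodate):
Let Firm A play Mid with probability p. Expected payoff against Fight: 10p + 5(1−p) = 5p + 5; against Accommodate: 5p + 6(1−p) = −p + 6.
Setting these equal: 5p + 5 = −p + 6 ⇒ 6p = 1 ⇒ p = 1/6, and the value is (5)·(1/6) + 5 = 35/6.
For Firm B: with q = P(Fight), equating Mid's and Low's payoffs gives 5q + 5 = −q + 6 ⇒ q = 1/6.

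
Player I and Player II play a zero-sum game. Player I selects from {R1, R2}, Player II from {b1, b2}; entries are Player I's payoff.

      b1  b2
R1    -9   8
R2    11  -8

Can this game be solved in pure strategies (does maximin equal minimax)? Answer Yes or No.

No

Row minima: R1 → -9, R2 → -8; maximin = -8.
Column maxima: b1 → 11, b2 → 8; minimax = 8.
-8 ≠ 8, so no pure-strategy equilibrium exists.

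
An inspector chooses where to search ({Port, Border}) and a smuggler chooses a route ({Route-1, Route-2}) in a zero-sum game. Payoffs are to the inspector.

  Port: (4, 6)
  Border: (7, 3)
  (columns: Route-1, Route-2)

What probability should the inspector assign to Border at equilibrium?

1/3

Row minima: Port → 4, Border → 3; maximin = 4.
Column maxima: Route-1 → 7, Route-2 → 6; minimax = 6.
4 ≠ 6, so there is no saddle point; optimal play is mixed.
Let the inspector play Port with probability p. Expected payoff against Route-1: 4p + 7(1−p) = −3p + 7; against Route-2: 6p + 3(1−p) = 3p + 3.
Setting these equal: −3p + 7 = 3p + 3 ⇒ −6p = -4 ⇒ p = 2/3, and the value is (-3)·(2/3) + 7 = 5.
For the smuggler: with q = P(Route-1), equating Port's and Border's payoffs gives −2q + 6 = 4q + 3 ⇒ q = 1/2.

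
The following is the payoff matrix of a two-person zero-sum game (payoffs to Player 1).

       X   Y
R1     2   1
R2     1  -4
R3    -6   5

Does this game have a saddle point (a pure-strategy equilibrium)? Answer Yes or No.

Row minima: R1 → 1, R2 → -4, R3 → -6; maximin = 1.
Column maxima: X → 2, Y → 5; minimax = 2.
1 ≠ 2, so no pure-strategy equilibrium exists.

No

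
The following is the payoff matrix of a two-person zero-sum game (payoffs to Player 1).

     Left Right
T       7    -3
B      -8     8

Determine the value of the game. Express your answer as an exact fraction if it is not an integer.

Row minima: T → -3, B → -8; maximin = -3.
Column maxima: Left → 7, Right → 8; minimax = 7.
-3 ≠ 7, so there is no saddle point; optimal play is mixed.
Let Player 1 play T with probability p. Expected payoff against Left: 7p + (-8)(1−p) = 15p − 8; against Right: (-3)p + 8(1−p) = −11p + 8.
Setting these equal: 15p − 8 = −11p + 8 ⇒ 26p = 16 ⇒ p = 8/13, and the value is (15)·(8/13) − 8 = 16/13.
For Player 2: with q = P(Left), equating T's and B's payoffs gives 10q − 3 = −16q + 8 ⇒ q = 11/26.

16/13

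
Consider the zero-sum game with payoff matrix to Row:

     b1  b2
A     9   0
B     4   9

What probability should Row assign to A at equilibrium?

Row minima: A → 0, B → 4; maximin = 4.
Column maxima: b1 → 9, b2 → 9; minimax = 9.
4 ≠ 9, so there is no saddle point; optimal play is mixed.
Let Row play A with probability p. Expected payoff against b1: 9p + 4(1−p) = 5p + 4; against b2: 0p + 9(1−p) = −9p + 9.
Setting these equal: 5p + 4 = −9p + 9 ⇒ 14p = 5 ⇒ p = 5/14, and the value is (5)·(5/14) + 4 = 81/14.
For Column: with q = P(b1), equating A's and B's payoffs gives 9q = −5q + 9 ⇒ q = 9/14.

5/14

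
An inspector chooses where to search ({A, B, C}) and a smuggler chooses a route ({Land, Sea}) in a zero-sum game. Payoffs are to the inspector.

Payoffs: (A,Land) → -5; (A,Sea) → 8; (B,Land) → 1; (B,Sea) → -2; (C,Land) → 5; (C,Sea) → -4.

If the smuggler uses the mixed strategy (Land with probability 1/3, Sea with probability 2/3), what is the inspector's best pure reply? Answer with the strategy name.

A

Expected payoff of A: (1/3)·(-5) + (2/3)·8 = 11/3.
Expected payoff of B: (1/3)·1 + (2/3)·(-2) = -1.
Expected payoff of C: (1/3)·5 + (2/3)·(-4) = -1.
The largest is 11/3, so the inspector's best response is A.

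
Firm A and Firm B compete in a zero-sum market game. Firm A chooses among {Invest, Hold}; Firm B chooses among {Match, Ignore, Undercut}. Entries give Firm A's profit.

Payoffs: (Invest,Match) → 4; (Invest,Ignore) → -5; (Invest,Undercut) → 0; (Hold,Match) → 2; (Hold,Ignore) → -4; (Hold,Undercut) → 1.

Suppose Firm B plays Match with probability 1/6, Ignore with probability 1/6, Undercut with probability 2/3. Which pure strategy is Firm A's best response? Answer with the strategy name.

Expected payoff of Invest: (1/6)·4 + (1/6)·(-5) + (2/3)·0 = -1/6.
Expected payoff of Hold: (1/6)·2 + (1/6)·(-4) + (2/3)·1 = 1/3.
The largest is 1/3, so Firm A's best response is Hold.

Hold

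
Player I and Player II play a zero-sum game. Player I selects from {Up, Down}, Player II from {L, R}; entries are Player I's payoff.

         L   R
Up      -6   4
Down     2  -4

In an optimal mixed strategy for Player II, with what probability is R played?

Row minima: Up → -6, Down → -4; maximin = -4.
Column maxima: L → 2, R → 4; minimax = 2.
-4 ≠ 2, so there is no saddle point; optimal play is mixed.
Let Player I play Up with probability p. Expected payoff against L: (-6)p + 2(1−p) = −8p + 2; against R: 4p + (-4)(1−p) = 8p − 4.
Setting these equal: −8p + 2 = 8p − 4 ⇒ −16p = -6 ⇒ p = 3/8, and the value is (-8)·(3/8) + 2 = -1.
For Player II: with q = P(L), equating Up's and Down's payoffs gives −10q + 4 = 6q − 4 ⇒ q = 1/2.

1/2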